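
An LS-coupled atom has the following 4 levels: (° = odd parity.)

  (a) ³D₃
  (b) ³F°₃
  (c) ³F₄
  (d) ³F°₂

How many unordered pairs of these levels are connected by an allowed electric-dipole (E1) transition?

(a)–(b): allowed.
(a)–(c): forbidden (parity).
(a)–(d): allowed.
(b)–(c): allowed.
(b)–(d): forbidden (parity).
(c)–(d): forbidden (ΔJ).
Allowed pairs: 3 of 6.

3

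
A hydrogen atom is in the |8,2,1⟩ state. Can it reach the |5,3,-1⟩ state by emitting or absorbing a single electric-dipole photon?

l: 2 → 3 (Δl = +1). Δl = ±1 satisfied.
m_l: 1 → -1 (Δm_l = -2). |Δm_l| ≤ 1 violated.
The transition is electric-dipole forbidden.

forbidden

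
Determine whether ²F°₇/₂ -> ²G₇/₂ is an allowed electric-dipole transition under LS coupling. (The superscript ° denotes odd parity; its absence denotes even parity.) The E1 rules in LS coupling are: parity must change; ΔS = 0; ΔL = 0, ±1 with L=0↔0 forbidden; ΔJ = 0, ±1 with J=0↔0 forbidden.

Initial level: S=1/2, L=3, J=7/2, parity odd. Final level: S=1/2, L=4, J=7/2, parity even.
Parity must change: odd → even — passes.
ΔS = 0: S: 1/2 → 1/2 — passes.
ΔL = 0, ±1 (not L=0↔0): L: 3 → 4, ΔL = +1 — passes.
ΔJ = 0, ±1 (not J=0↔0): J: 7/2 → 7/2, ΔJ = +0 — passes.
All four E1 rules are satisfied.

allowed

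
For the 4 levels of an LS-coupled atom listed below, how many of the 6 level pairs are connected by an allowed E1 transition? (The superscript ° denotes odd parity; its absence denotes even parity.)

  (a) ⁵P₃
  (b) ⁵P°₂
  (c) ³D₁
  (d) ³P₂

(a)–(b): allowed.
(a)–(c): forbidden (parity, ΔS, ΔJ).
(a)–(d): forbidden (parity, ΔS).
(b)–(c): forbidden (ΔS).
(b)–(d): forbidden (ΔS).
(c)–(d): forbidden (parity).
Allowed pairs: 1 of 6.

1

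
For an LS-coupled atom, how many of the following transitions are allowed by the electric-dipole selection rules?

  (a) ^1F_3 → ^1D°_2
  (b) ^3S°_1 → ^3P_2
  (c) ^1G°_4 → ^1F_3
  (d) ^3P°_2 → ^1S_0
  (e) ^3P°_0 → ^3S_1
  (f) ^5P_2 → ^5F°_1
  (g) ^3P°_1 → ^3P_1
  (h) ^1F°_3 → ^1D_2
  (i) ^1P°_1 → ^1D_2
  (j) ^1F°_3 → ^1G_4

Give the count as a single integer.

(a) allowed
(b) allowed
(c) allowed
(d) forbidden (ΔS, ΔJ fail)
(e) allowed
(f) forbidden (ΔL fails)
(g) allowed
(h) allowed
(i) allowed
(j) allowed
Total allowed: 8 of 10.

8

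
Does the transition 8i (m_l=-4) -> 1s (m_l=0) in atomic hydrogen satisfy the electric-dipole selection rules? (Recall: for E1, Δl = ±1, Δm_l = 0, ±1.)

Initial l = 6, final l = 0, so Δl = -6. E1 requires Δl = ±1: ✗.
m_l: -4 → 0 (Δm_l = +4). |Δm_l| ≤ 1 ✗.
The transition is electric-dipole forbidden.

forbidden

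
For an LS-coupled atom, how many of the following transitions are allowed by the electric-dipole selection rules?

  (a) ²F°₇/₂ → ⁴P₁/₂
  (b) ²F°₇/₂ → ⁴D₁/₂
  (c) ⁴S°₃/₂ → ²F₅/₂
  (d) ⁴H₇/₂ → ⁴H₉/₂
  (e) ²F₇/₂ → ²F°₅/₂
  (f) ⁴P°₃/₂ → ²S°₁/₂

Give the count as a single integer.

1

(a) forbidden (ΔS, ΔL, ΔJ fail)
(b) forbidden (ΔS, ΔJ fail)
(c) forbidden (ΔS, ΔL fail)
(d) forbidden (parity fails)
(e) allowed
(f) forbidden (parity, ΔS fail)
Total allowed: 1 of 6.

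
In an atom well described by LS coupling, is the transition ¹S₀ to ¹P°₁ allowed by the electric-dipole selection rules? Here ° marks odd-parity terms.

Reading off the term symbols: S 0→0, L 0→1, J 0→1, parity even→odd.
Parity must change: even → odd — satisfied.
ΔS = 0: S: 0 → 0 — satisfied.
ΔL = 0, ±1 (not L=0↔0): L: 0 → 1, ΔL = +1 — satisfied.
ΔJ = 0, ±1 (not J=0↔0): J: 0 → 1, ΔJ = +1 — satisfied.
All four E1 rules are satisfied.

allowed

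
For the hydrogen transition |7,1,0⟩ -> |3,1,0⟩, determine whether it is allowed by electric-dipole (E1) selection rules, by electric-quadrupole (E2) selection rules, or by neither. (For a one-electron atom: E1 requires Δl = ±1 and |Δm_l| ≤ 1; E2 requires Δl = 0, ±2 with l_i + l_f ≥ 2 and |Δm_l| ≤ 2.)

E2

Δl = 1 − 1 = +0; l_i + l_f = 2.
Δm_l = +0.
E1 (Δl = ±1, |Δm_l| ≤ 1): not satisfied.
E2 (Δl = 0,±2, l_i+l_f ≥ 2, |Δm_l| ≤ 2): satisfied.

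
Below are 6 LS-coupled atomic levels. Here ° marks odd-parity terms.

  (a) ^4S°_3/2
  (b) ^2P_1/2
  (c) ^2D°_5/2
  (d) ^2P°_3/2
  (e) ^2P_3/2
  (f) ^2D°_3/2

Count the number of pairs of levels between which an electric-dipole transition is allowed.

5

(a)–(b): forbidden (ΔS).
(a)–(c): forbidden (parity, ΔS, ΔL).
(a)–(d): forbidden (parity, ΔS).
(a)–(e): forbidden (ΔS).
(a)–(f): forbidden (parity, ΔS, ΔL).
(b)–(c): forbidden (ΔJ).
(b)–(d): allowed.
(b)–(e): forbidden (parity).
(b)–(f): allowed.
(c)–(d): forbidden (parity).
(c)–(e): allowed.
(c)–(f): forbidden (parity).
(d)–(e): allowed.
(d)–(f): forbidden (parity).
(e)–(f): allowed.
Allowed pairs: 5 of 15.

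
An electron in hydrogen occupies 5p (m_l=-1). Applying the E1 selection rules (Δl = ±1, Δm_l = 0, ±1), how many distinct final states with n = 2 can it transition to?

E1 requires Δl = ±1, so l_f ∈ {0, 2}; with 0 ≤ l_f ≤ n_f−1 = 1, the allowed l_f values are {0}.
For l_f = 0: m_f ∈ {m_i−1, m_i, m_i+1} ∩ [−0, 0] = {0} → 1 state.
Total: 1.

1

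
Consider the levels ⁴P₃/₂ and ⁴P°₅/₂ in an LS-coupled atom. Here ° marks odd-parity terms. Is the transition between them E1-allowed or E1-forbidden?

ΔS = 0: S: 3/2 → 3/2 — ✓.
Parity must change: even → odd — ✓.
ΔL = 0, ±1 (not L=0↔0): L: 1 → 1, ΔL = +0 — ✓.
ΔJ = 0, ±1 (not J=0↔0): J: 3/2 → 5/2, ΔJ = +1 — ✓.
All four E1 rules are satisfied.

allowed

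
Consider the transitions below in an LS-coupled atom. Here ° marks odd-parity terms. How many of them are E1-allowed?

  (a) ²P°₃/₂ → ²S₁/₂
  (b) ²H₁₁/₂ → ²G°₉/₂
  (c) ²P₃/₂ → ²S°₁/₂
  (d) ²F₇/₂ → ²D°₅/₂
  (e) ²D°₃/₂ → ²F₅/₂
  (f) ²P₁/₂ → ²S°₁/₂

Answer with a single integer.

(a) allowed
(b) allowed
(c) allowed
(d) allowed
(e) allowed
(f) allowed
Total allowed: 6 of 6.

6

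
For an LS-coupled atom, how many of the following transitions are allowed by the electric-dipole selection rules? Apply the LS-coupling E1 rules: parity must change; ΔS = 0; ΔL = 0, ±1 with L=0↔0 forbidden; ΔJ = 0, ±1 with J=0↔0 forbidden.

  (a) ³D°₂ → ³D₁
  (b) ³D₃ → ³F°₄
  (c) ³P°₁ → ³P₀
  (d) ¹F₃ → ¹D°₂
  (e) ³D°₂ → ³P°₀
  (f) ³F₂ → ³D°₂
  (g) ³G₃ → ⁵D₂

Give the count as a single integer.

5

(a) allowed
(b) allowed
(c) allowed
(d) allowed
(e) forbidden (parity, ΔJ fail)
(f) allowed
(g) forbidden (parity, ΔS, ΔL fail)
Total allowed: 5 of 7.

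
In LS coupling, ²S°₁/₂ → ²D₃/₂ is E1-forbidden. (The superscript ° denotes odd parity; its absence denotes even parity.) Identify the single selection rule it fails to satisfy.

the ΔL = 0, ±1 rule

ΔJ = 0, ±1 (not J=0↔0): J: 1/2 → 3/2, ΔJ = +1 — passes.
Parity must change: odd → even — passes.
ΔS = 0: S: 1/2 → 1/2 — passes.
ΔL = 0, ±1 (not L=0↔0): L: 0 → 2, ΔL = +2 — fails.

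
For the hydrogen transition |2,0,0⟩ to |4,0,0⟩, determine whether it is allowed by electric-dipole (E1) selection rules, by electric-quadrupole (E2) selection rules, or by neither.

Δl = 0 − 0 = +0; l_i + l_f = 0.
Δm_l = +0.
E1 (Δl = ±1, |Δm_l| ≤ 1): not satisfied.
E2 (Δl = 0,±2, l_i+l_f ≥ 2, |Δm_l| ≤ 2): not satisfied.

neither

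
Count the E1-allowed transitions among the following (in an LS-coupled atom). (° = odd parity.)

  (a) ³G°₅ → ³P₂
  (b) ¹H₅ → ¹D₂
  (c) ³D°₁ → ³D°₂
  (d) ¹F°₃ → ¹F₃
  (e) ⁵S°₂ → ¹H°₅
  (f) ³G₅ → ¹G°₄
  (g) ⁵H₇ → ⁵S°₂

(a) forbidden (ΔL, ΔJ fail)
(b) forbidden (parity, ΔL, ΔJ fail)
(c) forbidden (parity fails)
(d) allowed
(e) forbidden (parity, ΔS, ΔL, ΔJ fail)
(f) forbidden (ΔS fails)
(g) forbidden (ΔL, ΔJ fail)
Total allowed: 1 of 7.

1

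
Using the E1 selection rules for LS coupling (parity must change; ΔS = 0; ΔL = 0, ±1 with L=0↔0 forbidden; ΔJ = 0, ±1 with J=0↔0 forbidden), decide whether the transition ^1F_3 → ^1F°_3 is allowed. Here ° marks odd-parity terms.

ΔL = 0, ±1 (not L=0↔0): L: 3 → 3, ΔL = +0 — ✓.
ΔS = 0: S: 0 → 0 — ✓.
Parity must change: even → odd — ✓.
ΔJ = 0, ±1 (not J=0↔0): J: 3 → 3, ΔJ = +0 — ✓.
All four E1 rules are satisfied.

allowed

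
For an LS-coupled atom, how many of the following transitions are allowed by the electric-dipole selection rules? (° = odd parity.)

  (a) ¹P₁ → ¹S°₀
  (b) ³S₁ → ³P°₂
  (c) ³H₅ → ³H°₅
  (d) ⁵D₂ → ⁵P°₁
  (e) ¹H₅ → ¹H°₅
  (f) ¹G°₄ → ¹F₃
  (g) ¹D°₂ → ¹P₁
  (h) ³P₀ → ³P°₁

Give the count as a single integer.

8

(a) allowed
(b) allowed
(c) allowed
(d) allowed
(e) allowed
(f) allowed
(g) allowed
(h) allowed
Total allowed: 8 of 8.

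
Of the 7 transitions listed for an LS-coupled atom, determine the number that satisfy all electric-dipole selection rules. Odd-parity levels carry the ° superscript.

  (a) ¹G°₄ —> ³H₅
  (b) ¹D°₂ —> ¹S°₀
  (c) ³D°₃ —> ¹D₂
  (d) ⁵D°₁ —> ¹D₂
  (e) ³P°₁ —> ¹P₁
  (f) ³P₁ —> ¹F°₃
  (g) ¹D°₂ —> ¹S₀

(a) forbidden (ΔS fails)
(b) forbidden (parity, ΔL, ΔJ fail)
(c) forbidden (ΔS fails)
(d) forbidden (ΔS fails)
(e) forbidden (ΔS fails)
(f) forbidden (ΔS, ΔL, ΔJ fail)
(g) forbidden (ΔL, ΔJ fail)
Total allowed: 0 of 7.

0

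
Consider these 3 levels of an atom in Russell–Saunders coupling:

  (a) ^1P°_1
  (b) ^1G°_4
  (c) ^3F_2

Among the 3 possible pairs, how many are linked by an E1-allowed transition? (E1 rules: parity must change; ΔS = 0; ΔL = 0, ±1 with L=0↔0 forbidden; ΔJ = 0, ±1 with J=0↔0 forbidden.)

0

(a)–(b): forbidden (parity, ΔL, ΔJ).
(a)–(c): forbidden (ΔS, ΔL).
(b)–(c): forbidden (ΔS, ΔJ).
Allowed pairs: 0 of 3.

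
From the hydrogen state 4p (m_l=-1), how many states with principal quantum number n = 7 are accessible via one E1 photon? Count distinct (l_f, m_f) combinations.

E1 requires Δl = ±1, so l_f ∈ {0, 2}; with 0 ≤ l_f ≤ n_f−1 = 6, the allowed l_f values are {0, 2}.
For l_f = 0: m_f ∈ {m_i−1, m_i, m_i+1} ∩ [−0, 0] = {0} → 1 state.
For l_f = 2: m_f ∈ {m_i−1, m_i, m_i+1} ∩ [−2, 2] = {-2, -1, 0} → 3 states.
Total: 4.

4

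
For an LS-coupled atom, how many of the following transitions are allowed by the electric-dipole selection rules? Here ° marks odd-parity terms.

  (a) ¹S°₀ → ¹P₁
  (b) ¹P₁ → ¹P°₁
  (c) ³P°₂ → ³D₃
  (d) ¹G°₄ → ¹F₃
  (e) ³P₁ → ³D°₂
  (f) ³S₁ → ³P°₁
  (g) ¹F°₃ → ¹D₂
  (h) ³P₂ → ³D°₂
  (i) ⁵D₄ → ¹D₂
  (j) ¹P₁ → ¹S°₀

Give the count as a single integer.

9

(a) allowed
(b) allowed
(c) allowed
(d) allowed
(e) allowed
(f) allowed
(g) allowed
(h) allowed
(i) forbidden (parity, ΔS, ΔJ fail)
(j) allowed
Total allowed: 9 of 10.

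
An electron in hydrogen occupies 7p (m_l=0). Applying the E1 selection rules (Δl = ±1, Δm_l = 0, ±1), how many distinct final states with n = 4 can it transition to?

4

E1 requires Δl = ±1, so l_f ∈ {0, 2}; with 0 ≤ l_f ≤ n_f−1 = 3, the allowed l_f values are {0, 2}.
For l_f = 0: m_f ∈ {m_i−1, m_i, m_i+1} ∩ [−0, 0] = {0} → 1 state.
For l_f = 2: m_f ∈ {m_i−1, m_i, m_i+1} ∩ [−2, 2] = {-1, 0, 1} → 3 states.
Total: 4.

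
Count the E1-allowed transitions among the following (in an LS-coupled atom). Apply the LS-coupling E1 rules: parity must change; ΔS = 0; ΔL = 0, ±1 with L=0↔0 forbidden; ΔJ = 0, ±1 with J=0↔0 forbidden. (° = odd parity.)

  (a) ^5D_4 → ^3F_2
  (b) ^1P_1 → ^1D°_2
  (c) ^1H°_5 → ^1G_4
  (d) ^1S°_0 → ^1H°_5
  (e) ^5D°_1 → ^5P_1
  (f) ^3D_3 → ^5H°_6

3

(a) forbidden (parity, ΔS, ΔJ fail)
(b) allowed
(c) allowed
(d) forbidden (parity, ΔL, ΔJ fail)
(e) allowed
(f) forbidden (ΔS, ΔL, ΔJ fail)
Total allowed: 3 of 6.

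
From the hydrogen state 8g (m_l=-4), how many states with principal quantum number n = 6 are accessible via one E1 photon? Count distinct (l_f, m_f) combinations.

4

E1 requires Δl = ±1, so l_f ∈ {3, 5}; with 0 ≤ l_f ≤ n_f−1 = 5, the allowed l_f values are {3, 5}.
For l_f = 3: m_f ∈ {m_i−1, m_i, m_i+1} ∩ [−3, 3] = {-3} → 1 state.
For l_f = 5: m_f ∈ {m_i−1, m_i, m_i+1} ∩ [−5, 5] = {-5, -4, -3} → 3 states.
Total: 4.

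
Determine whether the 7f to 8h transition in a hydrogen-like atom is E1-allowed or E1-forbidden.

forbidden

Δl = 5 − 3 = +2; the E1 rule Δl = ±1 is violated.
The transition is electric-dipole forbidden.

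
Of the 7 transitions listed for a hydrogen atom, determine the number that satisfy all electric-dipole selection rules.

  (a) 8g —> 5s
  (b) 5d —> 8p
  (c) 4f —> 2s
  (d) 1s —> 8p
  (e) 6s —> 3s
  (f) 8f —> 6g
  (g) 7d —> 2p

(a) forbidden — Δl = -4 (E1 requires Δl = ±1)
(b) allowed
(c) forbidden — Δl = -3 (E1 requires Δl = ±1)
(d) allowed
(e) forbidden — Δl = +0 (E1 requires Δl = ±1)
(f) allowed
(g) allowed
Total allowed: 4 of 7.

4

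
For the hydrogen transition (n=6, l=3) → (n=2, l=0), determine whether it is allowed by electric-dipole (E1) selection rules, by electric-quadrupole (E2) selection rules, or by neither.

Δl = 0 − 3 = -3; l_i + l_f = 3.
E1 (Δl = ±1): not satisfied.
E2 (Δl = 0,±2, l_i+l_f ≥ 2): not satisfied.

neither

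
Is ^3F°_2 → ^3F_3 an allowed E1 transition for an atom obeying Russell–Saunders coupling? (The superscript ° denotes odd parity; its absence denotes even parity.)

ΔL = 0, ±1 (not L=0↔0): L: 3 → 3, ΔL = +0 — satisfied.
ΔS = 0: S: 1 → 1 — satisfied.
Parity must change: odd → even — satisfied.
ΔJ = 0, ±1 (not J=0↔0): J: 2 → 3, ΔJ = +1 — satisfied.
All four E1 rules are satisfied.

allowed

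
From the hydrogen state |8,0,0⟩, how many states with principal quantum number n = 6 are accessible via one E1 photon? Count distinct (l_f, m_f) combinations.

3

E1 requires Δl = ±1, so l_f ∈ {-1, 1}; with 0 ≤ l_f ≤ n_f−1 = 5, the allowed l_f values are {1}.
For l_f = 1: m_f ∈ {m_i−1, m_i, m_i+1} ∩ [−1, 1] = {-1, 0, 1} → 3 states.
Total: 3.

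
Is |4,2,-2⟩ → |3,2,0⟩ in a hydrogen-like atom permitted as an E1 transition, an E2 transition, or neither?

E2

Δl = 2 − 2 = +0; l_i + l_f = 4.
Δm_l = +2.
E1 (Δl = ±1, |Δm_l| ≤ 1): not satisfied.
E2 (Δl = 0,±2, l_i+l_f ≥ 2, |Δm_l| ≤ 2): satisfied.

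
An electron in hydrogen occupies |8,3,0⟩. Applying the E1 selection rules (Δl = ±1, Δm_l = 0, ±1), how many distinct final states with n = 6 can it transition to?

6

E1 requires Δl = ±1, so l_f ∈ {2, 4}; with 0 ≤ l_f ≤ n_f−1 = 5, the allowed l_f values are {2, 4}.
For l_f = 2: m_f ∈ {m_i−1, m_i, m_i+1} ∩ [−2, 2] = {-1, 0, 1} → 3 states.
For l_f = 4: m_f ∈ {m_i−1, m_i, m_i+1} ∩ [−4, 4] = {-1, 0, 1} → 3 states.
Total: 6.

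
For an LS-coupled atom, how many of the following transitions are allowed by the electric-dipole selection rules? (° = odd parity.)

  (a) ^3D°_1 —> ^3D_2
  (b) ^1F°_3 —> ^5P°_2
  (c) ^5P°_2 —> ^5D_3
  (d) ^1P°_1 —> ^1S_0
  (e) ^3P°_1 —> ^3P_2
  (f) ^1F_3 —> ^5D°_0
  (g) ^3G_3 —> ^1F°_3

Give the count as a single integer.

(a) allowed
(b) forbidden (parity, ΔS, ΔL fail)
(c) allowed
(d) allowed
(e) allowed
(f) forbidden (ΔS, ΔJ fail)
(g) forbidden (ΔS fails)
Total allowed: 4 of 7.

4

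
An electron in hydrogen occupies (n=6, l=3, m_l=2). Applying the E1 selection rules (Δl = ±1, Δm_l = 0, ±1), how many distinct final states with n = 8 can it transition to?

E1 requires Δl = ±1, so l_f ∈ {2, 4}; with 0 ≤ l_f ≤ n_f−1 = 7, the allowed l_f values are {2, 4}.
For l_f = 2: m_f ∈ {m_i−1, m_i, m_i+1} ∩ [−2, 2] = {1, 2} → 2 states.
For l_f = 4: m_f ∈ {m_i−1, m_i, m_i+1} ∩ [−4, 4] = {1, 2, 3} → 3 states.
Total: 5.

5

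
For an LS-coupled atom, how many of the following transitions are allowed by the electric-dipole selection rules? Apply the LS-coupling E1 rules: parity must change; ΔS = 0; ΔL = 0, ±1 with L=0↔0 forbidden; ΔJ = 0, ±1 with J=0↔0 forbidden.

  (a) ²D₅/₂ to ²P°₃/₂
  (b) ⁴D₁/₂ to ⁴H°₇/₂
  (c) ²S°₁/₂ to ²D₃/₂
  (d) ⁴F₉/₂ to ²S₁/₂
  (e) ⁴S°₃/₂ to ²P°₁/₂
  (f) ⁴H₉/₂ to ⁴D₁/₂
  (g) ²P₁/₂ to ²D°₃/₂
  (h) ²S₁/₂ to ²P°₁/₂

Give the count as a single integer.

3

(a) allowed
(b) forbidden (ΔL, ΔJ fail)
(c) forbidden (ΔL fails)
(d) forbidden (parity, ΔS, ΔL, ΔJ fail)
(e) forbidden (parity, ΔS fail)
(f) forbidden (parity, ΔL, ΔJ fail)
(g) allowed
(h) allowed
Total allowed: 3 of 8.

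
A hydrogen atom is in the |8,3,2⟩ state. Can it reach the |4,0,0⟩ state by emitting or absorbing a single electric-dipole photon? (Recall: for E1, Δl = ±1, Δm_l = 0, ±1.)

Initial l = 3, final l = 0, so Δl = -3. E1 requires Δl = ±1: fails.
m_l: 2 → 0 (Δm_l = -2). |Δm_l| ≤ 1 fails.
The transition is electric-dipole forbidden.

forbidden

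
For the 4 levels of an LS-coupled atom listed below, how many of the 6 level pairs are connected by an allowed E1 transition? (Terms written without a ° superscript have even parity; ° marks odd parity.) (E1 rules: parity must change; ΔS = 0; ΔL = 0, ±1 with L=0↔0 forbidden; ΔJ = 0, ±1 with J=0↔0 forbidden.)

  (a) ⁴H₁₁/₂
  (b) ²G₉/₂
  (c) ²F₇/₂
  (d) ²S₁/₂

0

(a)–(b): forbidden (parity, ΔS).
(a)–(c): forbidden (parity, ΔS, ΔL, ΔJ).
(a)–(d): forbidden (parity, ΔS, ΔL, ΔJ).
(b)–(c): forbidden (parity).
(b)–(d): forbidden (parity, ΔL, ΔJ).
(c)–(d): forbidden (parity, ΔL, ΔJ).
Allowed pairs: 0 of 6.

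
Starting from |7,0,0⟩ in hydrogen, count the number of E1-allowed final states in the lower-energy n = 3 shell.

3

E1 requires Δl = ±1, so l_f ∈ {-1, 1}; with 0 ≤ l_f ≤ n_f−1 = 2, the allowed l_f values are {1}.
For l_f = 1: m_f ∈ {m_i−1, m_i, m_i+1} ∩ [−1, 1] = {-1, 0, 1} → 3 states.
Total: 3.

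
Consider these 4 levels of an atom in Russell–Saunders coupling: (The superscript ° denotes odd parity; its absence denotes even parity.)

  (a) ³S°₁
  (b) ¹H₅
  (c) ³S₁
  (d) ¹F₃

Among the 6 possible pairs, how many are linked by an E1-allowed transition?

(a)–(b): forbidden (ΔS, ΔL, ΔJ).
(a)–(c): forbidden (ΔL).
(a)–(d): forbidden (ΔS, ΔL, ΔJ).
(b)–(c): forbidden (parity, ΔS, ΔL, ΔJ).
(b)–(d): forbidden (parity, ΔL, ΔJ).
(c)–(d): forbidden (parity, ΔS, ΔL, ΔJ).
Allowed pairs: 0 of 6.

0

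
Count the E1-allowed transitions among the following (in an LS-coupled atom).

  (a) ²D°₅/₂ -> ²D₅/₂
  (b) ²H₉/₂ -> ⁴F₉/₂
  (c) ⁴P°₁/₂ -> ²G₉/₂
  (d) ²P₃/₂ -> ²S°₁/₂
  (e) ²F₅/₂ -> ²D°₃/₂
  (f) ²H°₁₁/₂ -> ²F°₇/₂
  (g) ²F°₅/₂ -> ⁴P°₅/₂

3

(a) allowed
(b) forbidden (parity, ΔS, ΔL fail)
(c) forbidden (ΔS, ΔL, ΔJ fail)
(d) allowed
(e) allowed
(f) forbidden (parity, ΔL, ΔJ fail)
(g) forbidden (parity, ΔS, ΔL fail)
Total allowed: 3 of 7.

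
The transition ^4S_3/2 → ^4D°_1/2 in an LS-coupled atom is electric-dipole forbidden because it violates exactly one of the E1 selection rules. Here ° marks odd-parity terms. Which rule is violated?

Initial level: S=3/2, L=0, J=3/2, parity even. Final level: S=3/2, L=2, J=1/2, parity odd.
Parity must change: even → odd — ✓.
ΔS = 0: S: 3/2 → 3/2 — ✓.
ΔL = 0, ±1 (not L=0↔0): L: 0 → 2, ΔL = +2 — ✗.
ΔJ = 0, ±1 (not J=0↔0): J: 3/2 → 1/2, ΔJ = -1 — ✓.

the ΔL = 0, ±1 rule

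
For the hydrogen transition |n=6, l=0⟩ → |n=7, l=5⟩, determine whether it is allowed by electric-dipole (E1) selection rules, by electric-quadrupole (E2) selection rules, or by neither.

neither

Δl = 5 − 0 = +5; l_i + l_f = 5.
E1 (Δl = ±1): not satisfied.
E2 (Δl = 0,±2, l_i+l_f ≥ 2): not satisfied.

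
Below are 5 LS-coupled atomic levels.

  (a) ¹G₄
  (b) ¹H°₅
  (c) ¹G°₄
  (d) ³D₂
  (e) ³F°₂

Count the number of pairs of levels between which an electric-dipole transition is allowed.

3

(a)–(b): allowed.
(a)–(c): allowed.
(a)–(d): forbidden (parity, ΔS, ΔL, ΔJ).
(a)–(e): forbidden (ΔS, ΔJ).
(b)–(c): forbidden (parity).
(b)–(d): forbidden (ΔS, ΔL, ΔJ).
(b)–(e): forbidden (parity, ΔS, ΔL, ΔJ).
(c)–(d): forbidden (ΔS, ΔL, ΔJ).
(c)–(e): forbidden (parity, ΔS, ΔJ).
(d)–(e): allowed.
Allowed pairs: 3 of 10.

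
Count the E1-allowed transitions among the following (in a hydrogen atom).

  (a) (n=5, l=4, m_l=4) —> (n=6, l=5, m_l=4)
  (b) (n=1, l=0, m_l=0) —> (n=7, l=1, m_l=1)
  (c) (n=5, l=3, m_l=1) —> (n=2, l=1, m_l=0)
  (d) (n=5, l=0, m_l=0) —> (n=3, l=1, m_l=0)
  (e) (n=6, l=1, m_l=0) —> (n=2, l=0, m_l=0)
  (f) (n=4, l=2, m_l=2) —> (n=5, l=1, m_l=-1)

4

(a) allowed
(b) allowed
(c) forbidden — Δl = -2 (E1 requires Δl = ±1)
(d) allowed
(e) allowed
(f) forbidden — Δm_l = -3 (E1 requires Δm_l = 0, ±1)
Total allowed: 4 of 6.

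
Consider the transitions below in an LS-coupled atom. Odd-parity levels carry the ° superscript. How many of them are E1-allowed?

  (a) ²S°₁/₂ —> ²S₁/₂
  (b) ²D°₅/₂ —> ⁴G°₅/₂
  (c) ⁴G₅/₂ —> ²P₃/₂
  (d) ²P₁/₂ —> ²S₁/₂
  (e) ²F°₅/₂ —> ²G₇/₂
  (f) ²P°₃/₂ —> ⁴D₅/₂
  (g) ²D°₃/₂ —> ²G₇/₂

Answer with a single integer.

1

(a) forbidden (ΔL fails)
(b) forbidden (parity, ΔS, ΔL fail)
(c) forbidden (parity, ΔS, ΔL fail)
(d) forbidden (parity fails)
(e) allowed
(f) forbidden (ΔS fails)
(g) forbidden (ΔL, ΔJ fail)
Total allowed: 1 of 7.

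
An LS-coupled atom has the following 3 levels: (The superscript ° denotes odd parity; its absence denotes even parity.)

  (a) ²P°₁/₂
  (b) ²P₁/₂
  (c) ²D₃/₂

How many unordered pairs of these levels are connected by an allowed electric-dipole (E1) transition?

(a)–(b): allowed.
(a)–(c): allowed.
(b)–(c): forbidden (parity).
Allowed pairs: 2 of 3.

2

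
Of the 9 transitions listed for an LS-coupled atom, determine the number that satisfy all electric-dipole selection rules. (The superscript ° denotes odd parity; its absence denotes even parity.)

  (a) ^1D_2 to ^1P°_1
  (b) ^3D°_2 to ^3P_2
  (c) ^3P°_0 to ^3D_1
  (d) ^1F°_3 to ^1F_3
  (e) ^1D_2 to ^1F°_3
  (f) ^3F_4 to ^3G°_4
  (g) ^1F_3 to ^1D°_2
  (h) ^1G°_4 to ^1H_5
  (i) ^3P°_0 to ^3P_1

(a) allowed
(b) allowed
(c) allowed
(d) allowed
(e) allowed
(f) allowed
(g) allowed
(h) allowed
(i) allowed
Total allowed: 9 of 9.

9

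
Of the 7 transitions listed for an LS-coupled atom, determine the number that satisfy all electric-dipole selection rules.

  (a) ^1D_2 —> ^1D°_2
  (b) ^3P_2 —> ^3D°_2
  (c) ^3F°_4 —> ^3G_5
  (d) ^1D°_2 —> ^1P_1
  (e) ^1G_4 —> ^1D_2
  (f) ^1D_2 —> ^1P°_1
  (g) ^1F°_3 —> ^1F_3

6

(a) allowed
(b) allowed
(c) allowed
(d) allowed
(e) forbidden (parity, ΔL, ΔJ fail)
(f) allowed
(g) allowed
Total allowed: 6 of 7.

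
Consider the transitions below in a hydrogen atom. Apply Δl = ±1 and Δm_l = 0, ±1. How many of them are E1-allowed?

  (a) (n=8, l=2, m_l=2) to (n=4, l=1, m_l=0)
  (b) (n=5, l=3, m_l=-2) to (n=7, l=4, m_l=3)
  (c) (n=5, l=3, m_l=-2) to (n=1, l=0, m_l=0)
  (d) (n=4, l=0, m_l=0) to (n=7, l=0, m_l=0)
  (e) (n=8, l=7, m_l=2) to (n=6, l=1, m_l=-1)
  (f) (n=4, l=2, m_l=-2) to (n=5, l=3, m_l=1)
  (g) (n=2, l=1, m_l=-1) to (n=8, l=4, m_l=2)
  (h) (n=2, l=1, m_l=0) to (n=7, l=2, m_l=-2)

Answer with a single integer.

0

(a) forbidden — Δm_l = -2 (E1 requires Δm_l = 0, ±1)
(b) forbidden — Δm_l = +5 (E1 requires Δm_l = 0, ±1)
(c) forbidden — Δl = -3 (E1 requires Δl = ±1); Δm_l = +2 (E1 requires Δm_l = 0, ±1)
(d) forbidden — Δl = +0 (E1 requires Δl = ±1)
(e) forbidden — Δl = -6 (E1 requires Δl = ±1); Δm_l = -3 (E1 requires Δm_l = 0, ±1)
(f) forbidden — Δm_l = +3 (E1 requires Δm_l = 0, ±1)
(g) forbidden — Δl = +3 (E1 requires Δl = ±1); Δm_l = +3 (E1 requires Δm_l = 0, ±1)
(h) forbidden — Δm_l = -2 (E1 requires Δm_l = 0, ±1)
Total allowed: 0 of 8.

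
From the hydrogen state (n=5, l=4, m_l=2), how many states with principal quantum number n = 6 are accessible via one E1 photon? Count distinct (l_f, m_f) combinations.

6

E1 requires Δl = ±1, so l_f ∈ {3, 5}; with 0 ≤ l_f ≤ n_f−1 = 5, the allowed l_f values are {3, 5}.
For l_f = 3: m_f ∈ {m_i−1, m_i, m_i+1} ∩ [−3, 3] = {1, 2, 3} → 3 states.
For l_f = 5: m_f ∈ {m_i−1, m_i, m_i+1} ∩ [−5, 5] = {1, 2, 3} → 3 states.
Total: 6.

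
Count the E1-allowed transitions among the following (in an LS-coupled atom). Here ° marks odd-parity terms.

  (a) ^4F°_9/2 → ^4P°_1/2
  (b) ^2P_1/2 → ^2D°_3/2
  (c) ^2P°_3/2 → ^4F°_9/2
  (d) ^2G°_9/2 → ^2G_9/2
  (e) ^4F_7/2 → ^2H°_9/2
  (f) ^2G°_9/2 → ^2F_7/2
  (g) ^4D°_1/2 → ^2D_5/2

3

(a) forbidden (parity, ΔL, ΔJ fail)
(b) allowed
(c) forbidden (parity, ΔS, ΔL, ΔJ fail)
(d) allowed
(e) forbidden (ΔS, ΔL fail)
(f) allowed
(g) forbidden (ΔS, ΔJ fail)
Total allowed: 3 of 7.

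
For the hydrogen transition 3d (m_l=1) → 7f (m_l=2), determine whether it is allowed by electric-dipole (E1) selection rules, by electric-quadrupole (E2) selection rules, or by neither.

Δl = 3 − 2 = +1; l_i + l_f = 5.
Δm_l = +1.
E1 (Δl = ±1, |Δm_l| ≤ 1): satisfied.
E2 (Δl = 0,±2, l_i+l_f ≥ 2, |Δm_l| ≤ 2): not satisfied.

E1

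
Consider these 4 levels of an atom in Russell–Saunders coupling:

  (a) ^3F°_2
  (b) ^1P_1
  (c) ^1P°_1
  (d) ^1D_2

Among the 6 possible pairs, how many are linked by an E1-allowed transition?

(a)–(b): forbidden (ΔS, ΔL).
(a)–(c): forbidden (parity, ΔS, ΔL).
(a)–(d): forbidden (ΔS).
(b)–(c): allowed.
(b)–(d): forbidden (parity).
(c)–(d): allowed.
Allowed pairs: 2 of 6.

2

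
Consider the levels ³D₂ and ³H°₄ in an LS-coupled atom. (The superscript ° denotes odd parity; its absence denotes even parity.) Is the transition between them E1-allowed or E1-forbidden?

forbidden

Parity must change: even → odd — ✓.
ΔS = 0: S: 1 → 1 — ✓.
ΔL = 0, ±1 (not L=0↔0): L: 2 → 5, ΔL = +3 — ✗.
ΔJ = 0, ±1 (not J=0↔0): J: 2 → 4, ΔJ = +2 — ✗.
Rule(s) violated: ΔL, ΔJ.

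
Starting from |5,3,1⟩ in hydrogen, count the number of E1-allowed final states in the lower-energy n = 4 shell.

3

E1 requires Δl = ±1, so l_f ∈ {2, 4}; with 0 ≤ l_f ≤ n_f−1 = 3, the allowed l_f values are {2}.
For l_f = 2: m_f ∈ {m_i−1, m_i, m_i+1} ∩ [−2, 2] = {0, 1, 2} → 3 states.
Total: 3.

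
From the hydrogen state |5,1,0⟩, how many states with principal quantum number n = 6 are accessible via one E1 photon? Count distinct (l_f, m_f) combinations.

4

E1 requires Δl = ±1, so l_f ∈ {0, 2}; with 0 ≤ l_f ≤ n_f−1 = 5, the allowed l_f values are {0, 2}.
For l_f = 0: m_f ∈ {m_i−1, m_i, m_i+1} ∩ [−0, 0] = {0} → 1 state.
For l_f = 2: m_f ∈ {m_i−1, m_i, m_i+1} ∩ [−2, 2] = {-1, 0, 1} → 3 states.
Total: 4.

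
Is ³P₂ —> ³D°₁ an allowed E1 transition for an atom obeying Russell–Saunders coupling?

Initial level: S=1, L=1, J=2, parity even. Final level: S=1, L=2, J=1, parity odd.
Parity must change: even → odd — ok.
ΔS = 0: S: 1 → 1 — ok.
ΔL = 0, ±1 (not L=0↔0): L: 1 → 2, ΔL = +1 — ok.
ΔJ = 0, ±1 (not J=0↔0): J: 2 → 1, ΔJ = -1 — ok.
All four E1 rules are satisfied.

allowed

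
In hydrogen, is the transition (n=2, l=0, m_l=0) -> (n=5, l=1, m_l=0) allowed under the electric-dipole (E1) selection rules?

l: 0 → 1 (Δl = +1). Δl = ±1 ok.
m_l: 0 → 0 (Δm_l = +0). |Δm_l| ≤ 1 ok.
All E1 selection rules are satisfied.

allowed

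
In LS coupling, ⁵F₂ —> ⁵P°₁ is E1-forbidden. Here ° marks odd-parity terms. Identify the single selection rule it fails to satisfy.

Reading off the term symbols: S 2→2, L 3→1, J 2→1, parity even→odd.
Parity must change: even → odd — satisfied.
ΔS = 0: S: 2 → 2 — satisfied.
ΔL = 0, ±1 (not L=0↔0): L: 3 → 1, ΔL = -2 — violated.
ΔJ = 0, ±1 (not J=0↔0): J: 2 → 1, ΔJ = -1 — satisfied.

the ΔL = 0, ±1 rule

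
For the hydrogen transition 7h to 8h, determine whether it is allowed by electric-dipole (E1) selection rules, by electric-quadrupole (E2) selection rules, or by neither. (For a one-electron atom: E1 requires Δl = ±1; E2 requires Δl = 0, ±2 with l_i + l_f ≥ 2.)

E2

Δl = 5 − 5 = +0; l_i + l_f = 10.
E1 (Δl = ±1): not satisfied.
E2 (Δl = 0,±2, l_i+l_f ≥ 2): satisfied.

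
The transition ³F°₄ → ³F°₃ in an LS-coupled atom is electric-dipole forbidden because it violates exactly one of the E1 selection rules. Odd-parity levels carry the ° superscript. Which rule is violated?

ΔJ = 0, ±1 (not J=0↔0): J: 4 → 3, ΔJ = -1 — ok.
ΔS = 0: S: 1 → 1 — ok.
ΔL = 0, ±1 (not L=0↔0): L: 3 → 3, ΔL = +0 — ok.
Parity must change: odd → odd — fails.

parity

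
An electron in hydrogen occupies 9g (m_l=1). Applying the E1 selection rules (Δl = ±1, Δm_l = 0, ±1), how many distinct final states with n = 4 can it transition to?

3

E1 requires Δl = ±1, so l_f ∈ {3, 5}; with 0 ≤ l_f ≤ n_f−1 = 3, the allowed l_f values are {3}.
For l_f = 3: m_f ∈ {m_i−1, m_i, m_i+1} ∩ [−3, 3] = {0, 1, 2} → 3 states.
Total: 3.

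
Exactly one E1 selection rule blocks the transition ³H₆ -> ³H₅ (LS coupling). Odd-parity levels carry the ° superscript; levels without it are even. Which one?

parity

Parity must change: even → even — violated.
ΔS = 0: S: 1 → 1 — satisfied.
ΔL = 0, ±1 (not L=0↔0): L: 5 → 5, ΔL = +0 — satisfied.
ΔJ = 0, ±1 (not J=0↔0): J: 6 → 5, ΔJ = -1 — satisfied.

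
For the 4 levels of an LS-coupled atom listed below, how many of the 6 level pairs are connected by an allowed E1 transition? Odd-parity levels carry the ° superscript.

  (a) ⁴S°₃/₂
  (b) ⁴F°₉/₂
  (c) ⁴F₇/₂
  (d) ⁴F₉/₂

2

(a)–(b): forbidden (parity, ΔL, ΔJ).
(a)–(c): forbidden (ΔL, ΔJ).
(a)–(d): forbidden (ΔL, ΔJ).
(b)–(c): allowed.
(b)–(d): allowed.
(c)–(d): forbidden (parity).
Allowed pairs: 2 of 6.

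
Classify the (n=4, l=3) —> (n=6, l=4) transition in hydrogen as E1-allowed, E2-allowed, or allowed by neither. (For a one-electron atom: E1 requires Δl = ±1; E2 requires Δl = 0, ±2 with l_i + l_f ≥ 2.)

E1

Δl = 4 − 3 = +1; l_i + l_f = 7.
E1 (Δl = ±1): satisfied.
E2 (Δl = 0,±2, l_i+l_f ≥ 2): not satisfied.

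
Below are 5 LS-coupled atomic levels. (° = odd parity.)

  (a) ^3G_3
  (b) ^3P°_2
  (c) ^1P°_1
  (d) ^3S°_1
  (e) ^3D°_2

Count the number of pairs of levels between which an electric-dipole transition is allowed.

(a)–(b): forbidden (ΔL).
(a)–(c): forbidden (ΔS, ΔL, ΔJ).
(a)–(d): forbidden (ΔL, ΔJ).
(a)–(e): forbidden (ΔL).
(b)–(c): forbidden (parity, ΔS).
(b)–(d): forbidden (parity).
(b)–(e): forbidden (parity).
(c)–(d): forbidden (parity, ΔS).
(c)–(e): forbidden (parity, ΔS).
(d)–(e): forbidden (parity, ΔL).
Allowed pairs: 0 of 10.

0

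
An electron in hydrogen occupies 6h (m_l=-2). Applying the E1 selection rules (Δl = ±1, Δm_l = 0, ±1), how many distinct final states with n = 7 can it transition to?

6

E1 requires Δl = ±1, so l_f ∈ {4, 6}; with 0 ≤ l_f ≤ n_f−1 = 6, the allowed l_f values are {4, 6}.
For l_f = 4: m_f ∈ {m_i−1, m_i, m_i+1} ∩ [−4, 4] = {-3, -2, -1} → 3 states.
For l_f = 6: m_f ∈ {m_i−1, m_i, m_i+1} ∩ [−6, 6] = {-3, -2, -1} → 3 states.
Total: 6.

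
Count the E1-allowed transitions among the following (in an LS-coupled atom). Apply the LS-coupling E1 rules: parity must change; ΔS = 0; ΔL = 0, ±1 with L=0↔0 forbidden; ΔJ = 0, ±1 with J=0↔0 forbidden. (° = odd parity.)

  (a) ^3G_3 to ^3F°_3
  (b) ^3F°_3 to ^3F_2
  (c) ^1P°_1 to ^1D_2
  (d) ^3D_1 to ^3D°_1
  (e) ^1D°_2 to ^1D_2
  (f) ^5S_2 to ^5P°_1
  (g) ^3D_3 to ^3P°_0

6

(a) allowed
(b) allowed
(c) allowed
(d) allowed
(e) allowed
(f) allowed
(g) forbidden (ΔJ fails)
Total allowed: 6 of 7.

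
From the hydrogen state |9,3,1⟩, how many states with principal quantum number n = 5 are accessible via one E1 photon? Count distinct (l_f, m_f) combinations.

E1 requires Δl = ±1, so l_f ∈ {2, 4}; with 0 ≤ l_f ≤ n_f−1 = 4, the allowed l_f values are {2, 4}.
For l_f = 2: m_f ∈ {m_i−1, m_i, m_i+1} ∩ [−2, 2] = {0, 1, 2} → 3 states.
For l_f = 4: m_f ∈ {m_i−1, m_i, m_i+1} ∩ [−4, 4] = {0, 1, 2} → 3 states.
Total: 6.

6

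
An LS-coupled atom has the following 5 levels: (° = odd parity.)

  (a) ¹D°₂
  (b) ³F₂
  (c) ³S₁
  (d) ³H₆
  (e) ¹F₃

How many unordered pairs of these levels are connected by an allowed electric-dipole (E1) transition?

(a)–(b): forbidden (ΔS).
(a)–(c): forbidden (ΔS, ΔL).
(a)–(d): forbidden (ΔS, ΔL, ΔJ).
(a)–(e): allowed.
(b)–(c): forbidden (parity, ΔL).
(b)–(d): forbidden (parity, ΔL, ΔJ).
(b)–(e): forbidden (parity, ΔS).
(c)–(d): forbidden (parity, ΔL, ΔJ).
(c)–(e): forbidden (parity, ΔS, ΔL, ΔJ).
(d)–(e): forbidden (parity, ΔS, ΔL, ΔJ).
Allowed pairs: 1 of 10.

1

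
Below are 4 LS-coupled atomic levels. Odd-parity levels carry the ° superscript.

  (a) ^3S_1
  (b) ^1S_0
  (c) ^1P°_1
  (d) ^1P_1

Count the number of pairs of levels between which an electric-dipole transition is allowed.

(a)–(b): forbidden (parity, ΔS, ΔL).
(a)–(c): forbidden (ΔS).
(a)–(d): forbidden (parity, ΔS).
(b)–(c): allowed.
(b)–(d): forbidden (parity).
(c)–(d): allowed.
Allowed pairs: 2 of 6.

2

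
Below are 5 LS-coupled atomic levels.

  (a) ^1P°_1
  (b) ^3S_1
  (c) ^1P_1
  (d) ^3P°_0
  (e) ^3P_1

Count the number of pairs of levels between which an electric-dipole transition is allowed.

(a)–(b): forbidden (ΔS).
(a)–(c): allowed.
(a)–(d): forbidden (parity, ΔS).
(a)–(e): forbidden (ΔS).
(b)–(c): forbidden (parity, ΔS).
(b)–(d): allowed.
(b)–(e): forbidden (parity).
(c)–(d): forbidden (ΔS).
(c)–(e): forbidden (parity, ΔS).
(d)–(e): allowed.
Allowed pairs: 3 of 10.

3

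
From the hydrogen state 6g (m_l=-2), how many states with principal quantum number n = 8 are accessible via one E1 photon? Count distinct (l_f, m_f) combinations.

E1 requires Δl = ±1, so l_f ∈ {3, 5}; with 0 ≤ l_f ≤ n_f−1 = 7, the allowed l_f values are {3, 5}.
For l_f = 3: m_f ∈ {m_i−1, m_i, m_i+1} ∩ [−3, 3] = {-3, -2, -1} → 3 states.
For l_f = 5: m_f ∈ {m_i−1, m_i, m_i+1} ∩ [−5, 5] = {-3, -2, -1} → 3 states.
Total: 6.

6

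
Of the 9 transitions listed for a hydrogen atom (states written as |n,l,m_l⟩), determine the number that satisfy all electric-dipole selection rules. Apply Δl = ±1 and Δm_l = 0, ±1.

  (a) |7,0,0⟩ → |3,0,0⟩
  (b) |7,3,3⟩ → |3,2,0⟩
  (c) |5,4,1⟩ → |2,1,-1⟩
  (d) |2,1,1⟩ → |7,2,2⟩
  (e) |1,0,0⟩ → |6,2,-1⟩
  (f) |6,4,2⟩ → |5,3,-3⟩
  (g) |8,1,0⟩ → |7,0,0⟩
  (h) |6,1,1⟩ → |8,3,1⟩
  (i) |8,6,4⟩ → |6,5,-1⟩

(a) forbidden — Δl = +0 (E1 requires Δl = ±1)
(b) forbidden — Δm_l = -3 (E1 requires Δm_l = 0, ±1)
(c) forbidden — Δl = -3 (E1 requires Δl = ±1); Δm_l = -2 (E1 requires Δm_l = 0, ±1)
(d) allowed
(e) forbidden — Δl = +2 (E1 requires Δl = ±1)
(f) forbidden — Δm_l = -5 (E1 requires Δm_l = 0, ±1)
(g) allowed
(h) forbidden — Δl = +2 (E1 requires Δl = ±1)
(i) forbidden — Δm_l = -5 (E1 requires Δm_l = 0, ±1)
Total allowed: 2 of 9.

2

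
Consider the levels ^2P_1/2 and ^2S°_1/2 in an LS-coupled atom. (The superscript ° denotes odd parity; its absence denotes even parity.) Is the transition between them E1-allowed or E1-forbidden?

allowed

Parity must change: even → odd — passes.
ΔS = 0: S: 1/2 → 1/2 — passes.
ΔL = 0, ±1 (not L=0↔0): L: 1 → 0, ΔL = -1 — passes.
ΔJ = 0, ±1 (not J=0↔0): J: 1/2 → 1/2, ΔJ = +0 — passes.
All four E1 rules are satisfied.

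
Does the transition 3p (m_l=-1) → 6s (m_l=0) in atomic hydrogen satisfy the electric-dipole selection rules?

allowed

Initial l = 1, final l = 0, so Δl = -1. E1 requires Δl = ±1: satisfied.
m_l: -1 → 0 (Δm_l = +1). |Δm_l| ≤ 1 satisfied.
All E1 selection rules are satisfied.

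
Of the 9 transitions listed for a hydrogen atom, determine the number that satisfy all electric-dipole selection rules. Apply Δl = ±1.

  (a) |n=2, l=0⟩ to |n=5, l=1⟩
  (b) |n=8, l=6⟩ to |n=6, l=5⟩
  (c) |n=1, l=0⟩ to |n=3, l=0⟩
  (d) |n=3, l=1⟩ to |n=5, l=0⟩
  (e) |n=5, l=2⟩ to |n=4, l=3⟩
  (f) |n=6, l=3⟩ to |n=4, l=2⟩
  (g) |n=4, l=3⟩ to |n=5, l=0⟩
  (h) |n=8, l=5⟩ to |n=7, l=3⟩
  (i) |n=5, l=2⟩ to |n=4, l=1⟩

(a) allowed
(b) allowed
(c) forbidden — Δl = +0 (E1 requires Δl = ±1)
(d) allowed
(e) allowed
(f) allowed
(g) forbidden — Δl = -3 (E1 requires Δl = ±1)
(h) forbidden — Δl = -2 (E1 requires Δl = ±1)
(i) allowed
Total allowed: 6 of 9.

6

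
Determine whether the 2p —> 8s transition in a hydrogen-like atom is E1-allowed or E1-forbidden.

allowed

Δl = 0 − 1 = -1; the E1 rule Δl = ±1 is satisfied.
All E1 selection rules are satisfied.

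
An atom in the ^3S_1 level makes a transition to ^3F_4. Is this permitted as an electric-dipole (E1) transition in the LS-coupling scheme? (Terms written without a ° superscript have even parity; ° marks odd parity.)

Parity must change: even → even — violated.
ΔS = 0: S: 1 → 1 — satisfied.
ΔL = 0, ±1 (not L=0↔0): L: 0 → 3, ΔL = +3 — violated.
ΔJ = 0, ±1 (not J=0↔0): J: 1 → 4, ΔJ = +3 — violated.
Rule(s) violated: parity, ΔL, ΔJ.

forbidden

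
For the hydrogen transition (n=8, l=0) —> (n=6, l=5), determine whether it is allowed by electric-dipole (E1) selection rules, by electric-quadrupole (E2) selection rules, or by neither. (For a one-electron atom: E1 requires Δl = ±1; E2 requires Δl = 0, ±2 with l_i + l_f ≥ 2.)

neither

Δl = 5 − 0 = +5; l_i + l_f = 5.
E1 (Δl = ±1): not satisfied.
E2 (Δl = 0,±2, l_i+l_f ≥ 2): not satisfied.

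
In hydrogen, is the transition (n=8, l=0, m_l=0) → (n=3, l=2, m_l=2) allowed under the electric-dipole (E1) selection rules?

l: 0 → 2 (Δl = +2). Δl = ±1 fails.
Δm_l = 2 − (0) = +2. E1 requires Δm_l = 0, ±1: fails.
The transition is electric-dipole forbidden.

forbidden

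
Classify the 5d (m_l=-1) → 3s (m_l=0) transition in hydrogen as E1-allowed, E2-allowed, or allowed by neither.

E2

Δl = 0 − 2 = -2; l_i + l_f = 2.
Δm_l = +1.
E1 (Δl = ±1, |Δm_l| ≤ 1): not satisfied.
E2 (Δl = 0,±2, l_i+l_f ≥ 2, |Δm_l| ≤ 2): satisfied.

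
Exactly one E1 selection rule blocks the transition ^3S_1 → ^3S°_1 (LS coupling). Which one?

the L=0 ↔ L=0 exclusion

Parity must change: even → odd — satisfied.
ΔS = 0: S: 1 → 1 — satisfied.
ΔL = 0, ±1 (not L=0↔0): L: 0 → 0, ΔL = +0 — violated.
ΔJ = 0, ±1 (not J=0↔0): J: 1 → 1, ΔJ = +0 — satisfied.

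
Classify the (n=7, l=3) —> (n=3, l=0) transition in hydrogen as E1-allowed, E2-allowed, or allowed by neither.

neither

Δl = 0 − 3 = -3; l_i + l_f = 3.
E1 (Δl = ±1): not satisfied.
E2 (Δl = 0,±2, l_i+l_f ≥ 2): not satisfied.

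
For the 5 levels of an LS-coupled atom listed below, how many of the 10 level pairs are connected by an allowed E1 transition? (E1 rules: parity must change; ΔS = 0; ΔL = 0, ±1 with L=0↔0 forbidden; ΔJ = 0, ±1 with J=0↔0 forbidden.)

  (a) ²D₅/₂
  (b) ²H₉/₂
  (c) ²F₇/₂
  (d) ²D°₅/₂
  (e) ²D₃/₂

3

(a)–(b): forbidden (parity, ΔL, ΔJ).
(a)–(c): forbidden (parity).
(a)–(d): allowed.
(a)–(e): forbidden (parity).
(b)–(c): forbidden (parity, ΔL).
(b)–(d): forbidden (ΔL, ΔJ).
(b)–(e): forbidden (parity, ΔL, ΔJ).
(c)–(d): allowed.
(c)–(e): forbidden (parity, ΔJ).
(d)–(e): allowed.
Allowed pairs: 3 of 10.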